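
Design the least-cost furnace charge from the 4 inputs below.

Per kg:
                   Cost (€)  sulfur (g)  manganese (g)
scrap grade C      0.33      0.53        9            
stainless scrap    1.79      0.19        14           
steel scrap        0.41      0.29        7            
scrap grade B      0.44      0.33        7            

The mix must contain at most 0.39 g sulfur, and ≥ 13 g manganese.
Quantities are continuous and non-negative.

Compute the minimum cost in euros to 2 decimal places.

Set it up as a linear program. Let x1 = kg of scrap grade C, x2 = kg of stainless scrap, x3 = kg of steel scrap, x4 = kg of scrap grade B.
Minimize 0.33x1 + 1.79x2 + 0.41x3 + 0.44x4 s.t.:
  0.53x1 + 0.19x2 + 0.29x3 + 0.33x4 ≤ 0.39   (sulfur)
  9x1 + 14x2 + 7x3 + 7x4 ≥ 13   (manganese)
  x1, x2, x3, x4 ≥ 0.
The minimum-cost mix takes nothing from scrap grade C, scrap grade B — only stainless scrap, steel scrap. Binding constraints: sulfur and manganese.
So stainless scrap = 0.381 kg, steel scrap = 1.095 kg.
Cost = 1.79·0.381 + 0.41·1.095 = 1.1309.

€1.13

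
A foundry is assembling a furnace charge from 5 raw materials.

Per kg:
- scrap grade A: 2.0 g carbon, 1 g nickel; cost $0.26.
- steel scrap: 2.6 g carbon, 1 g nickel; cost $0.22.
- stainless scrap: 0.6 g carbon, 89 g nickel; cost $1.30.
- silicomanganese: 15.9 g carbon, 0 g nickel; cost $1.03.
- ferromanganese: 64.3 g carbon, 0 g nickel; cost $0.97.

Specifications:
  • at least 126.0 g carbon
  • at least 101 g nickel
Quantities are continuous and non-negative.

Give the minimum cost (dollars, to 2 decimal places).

This is a linear program. Let x1 = kg of scrap grade A, x2 = kg of steel scrap, x3 = kg of stainless scrap, x4 = kg of silicomanganese, x5 = kg of ferromanganese.
min 0.26x1 + 0.22x2 + 1.3x3 + 1.03x4 + 0.97x5 subject to:
  2x1 + 2.6x2 + 0.6x3 + 15.9x4 + 64.3x5 ≥ 126   (carbon)
  1x1 + 1x2 + 89x3 ≥ 101   (nickel)
  x1, x2, x3, x4, x5 ≥ 0.
The minimum-cost mix takes nothing from scrap grade A, steel scrap, silicomanganese — only stainless scrap, ferromanganese. Binding constraints: carbon and nickel.
Optimal quantities: stainless scrap = 1.135 kg, ferromanganese = 1.949 kg.
Hence cost = 1.3·1.135 + 0.97·1.949 = $3.3660.

$3.37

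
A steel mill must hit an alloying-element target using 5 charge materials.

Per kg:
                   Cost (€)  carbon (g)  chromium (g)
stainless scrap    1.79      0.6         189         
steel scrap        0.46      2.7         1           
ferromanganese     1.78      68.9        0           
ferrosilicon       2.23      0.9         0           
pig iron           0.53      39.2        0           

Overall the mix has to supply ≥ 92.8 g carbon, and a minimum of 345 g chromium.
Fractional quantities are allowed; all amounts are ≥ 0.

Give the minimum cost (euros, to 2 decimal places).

€4.51

Let x1 = kg of stainless scrap, x2 = kg of steel scrap, x3 = kg of ferromanganese, x4 = kg of ferrosilicon, x5 = kg of pig iron.
Minimize 1.79x1 + 0.46x2 + 1.78x3 + 2.23x4 + 0.53x5 s.t.:
  0.6x1 + 2.7x2 + 68.9x3 + 0.9x4 + 39.2x5 ≥ 92.8   (carbon)
  189x1 + 1x2 ≥ 345   (chromium)
  x1, x2, x3, x4, x5 ≥ 0.
The cheapest feasible vertex uses only stainless scrap, pig iron; steel scrap, ferromanganese, ferrosilicon are not used. Binding constraints: carbon and chromium.
That vertex is x1 = 1.825, x5 = 2.339.
Cost = 1.79·1.825 + 0.53·2.339 = 4.5064.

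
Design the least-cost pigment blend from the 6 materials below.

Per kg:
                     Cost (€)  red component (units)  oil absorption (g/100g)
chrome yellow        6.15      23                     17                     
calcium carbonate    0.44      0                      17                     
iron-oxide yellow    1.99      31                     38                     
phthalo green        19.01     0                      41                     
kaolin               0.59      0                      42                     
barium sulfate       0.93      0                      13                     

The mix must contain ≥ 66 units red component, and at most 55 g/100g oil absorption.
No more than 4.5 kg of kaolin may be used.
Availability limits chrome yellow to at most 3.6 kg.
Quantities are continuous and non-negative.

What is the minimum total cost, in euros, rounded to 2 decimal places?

This is a linear program. Let x1 = kg of chrome yellow, x2 = kg of calcium carbonate, x3 = kg of iron-oxide yellow, x4 = kg of phthalo green, x5 = kg of kaolin, x6 = kg of barium sulfate.
Minimise 6.15x1 + 0.44x2 + 1.99x3 + 19.01x4 + 0.59x5 + 0.93x6 with:
  23x1 + 31x3 ≥ 66   (red component)
  17x1 + 17x2 + 38x3 + 41x4 + 42x5 + 13x6 ≤ 55   (oil absorption)
  x5 ≤ 4.5
  x1 ≤ 3.6
  x1, x2, x3, x4, x5, x6 ≥ 0.
At the optimum only chrome yellow, iron-oxide yellow are positive (calcium carbonate, phthalo green, kaolin, barium sulfate = 0). Binding constraints: red component and oil absorption.
That vertex is x1 = 2.314, x3 = 0.4121.
Cost = 6.15·2.314 + 1.99·0.4121 = 15.0512.

€15.05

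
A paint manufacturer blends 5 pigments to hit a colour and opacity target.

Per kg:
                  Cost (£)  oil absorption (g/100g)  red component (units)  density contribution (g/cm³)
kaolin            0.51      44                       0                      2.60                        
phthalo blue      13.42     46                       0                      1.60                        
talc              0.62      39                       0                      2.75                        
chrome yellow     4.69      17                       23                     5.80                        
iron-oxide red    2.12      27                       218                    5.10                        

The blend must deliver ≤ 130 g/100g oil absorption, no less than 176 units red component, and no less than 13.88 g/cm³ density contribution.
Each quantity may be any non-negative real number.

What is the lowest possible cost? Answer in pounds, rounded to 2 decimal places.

£4.56

Let x1 = kg of kaolin, x2 = kg of phthalo blue, x3 = kg of talc, x4 = kg of chrome yellow, x5 = kg of iron-oxide red.
min 0.51x1 + 13.42x2 + 0.62x3 + 4.69x4 + 2.12x5 subject to:
  44x1 + 46x2 + 39x3 + 17x4 + 27x5 ≤ 130   (oil absorption)
  23x4 + 218x5 ≥ 176   (red component)
  2.6x1 + 1.6x2 + 2.75x3 + 5.8x4 + 5.1x5 ≥ 13.88   (density contribution)
  x1, x2, x3, x4, x5 ≥ 0.
The cheapest feasible vertex uses only talc, iron-oxide red; kaolin, phthalo blue, chrome yellow are not used. The oil absorption and density contribution requirements are met with equality.
Solving gives x3 = 2.312, x5 = 1.475.
Cost = 0.62·2.312 + 2.12·1.475 = 4.5604.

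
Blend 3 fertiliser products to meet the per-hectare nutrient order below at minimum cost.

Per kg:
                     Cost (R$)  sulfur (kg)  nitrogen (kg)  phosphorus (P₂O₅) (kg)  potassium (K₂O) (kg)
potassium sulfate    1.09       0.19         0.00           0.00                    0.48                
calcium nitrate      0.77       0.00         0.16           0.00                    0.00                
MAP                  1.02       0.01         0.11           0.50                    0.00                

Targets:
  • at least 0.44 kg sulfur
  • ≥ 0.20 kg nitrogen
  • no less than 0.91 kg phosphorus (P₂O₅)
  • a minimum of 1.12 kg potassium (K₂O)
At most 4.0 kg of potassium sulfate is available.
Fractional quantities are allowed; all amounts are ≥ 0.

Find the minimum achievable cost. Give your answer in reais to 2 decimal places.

R$4.40

This is a linear program. Let x1 = kg of potassium sulfate, x2 = kg of calcium nitrate, x3 = kg of MAP.
min 1.09x1 + 0.77x2 + 1.02x3 subject to:
  0.19x1 + 0.01x3 ≥ 0.44   (sulfur)
  0.16x2 + 0.11x3 ≥ 0.2   (nitrogen)
  0.5x3 ≥ 0.91   (phosphorus (P₂O₅))
  0.48x1 ≥ 1.12   (potassium (K₂O))
  x1 ≤ 4
  x1, x2, x3 ≥ 0.
The optimal basis is {potassium sulfate, MAP}; calcium nitrate drops out. There the phosphorus (P₂O₅) and potassium (K₂O) constraints are tight.
Solving gives x1 = 2.333, x3 = 1.82.
Objective = 1.09·2.333 + 1.02·1.82 = 4.3994.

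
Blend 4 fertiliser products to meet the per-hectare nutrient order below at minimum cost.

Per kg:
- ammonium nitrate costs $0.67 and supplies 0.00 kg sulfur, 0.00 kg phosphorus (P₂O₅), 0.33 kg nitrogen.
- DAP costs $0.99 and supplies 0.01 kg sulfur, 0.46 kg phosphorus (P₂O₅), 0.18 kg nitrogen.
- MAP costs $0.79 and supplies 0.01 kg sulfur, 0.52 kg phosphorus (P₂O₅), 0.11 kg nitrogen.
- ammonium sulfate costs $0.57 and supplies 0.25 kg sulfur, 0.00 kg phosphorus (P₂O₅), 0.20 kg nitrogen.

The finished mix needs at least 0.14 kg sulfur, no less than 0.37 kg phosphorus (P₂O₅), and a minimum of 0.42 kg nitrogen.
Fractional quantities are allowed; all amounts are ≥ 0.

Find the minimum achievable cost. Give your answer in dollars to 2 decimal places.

$1.34

Set it up as a linear program. Let x1 = kg of ammonium nitrate, x2 = kg of DAP, x3 = kg of MAP, x4 = kg of ammonium sulfate.
min 0.67x1 + 0.99x2 + 0.79x3 + 0.57x4 with:
  0.01x2 + 0.01x3 + 0.25x4 ≥ 0.14   (sulfur)
  0.46x2 + 0.52x3 ≥ 0.37   (phosphorus (P₂O₅))
  0.33x1 + 0.18x2 + 0.11x3 + 0.2x4 ≥ 0.42   (nitrogen)
  x1, x2, x3, x4 ≥ 0.
At the optimum only ammonium nitrate, MAP, ammonium sulfate are positive (DAP = 0). There the sulfur, phosphorus (P₂O₅), nitrogen constraints are tight.
Optimal quantities: ammonium nitrate = 0.7134 kg, MAP = 0.7115 kg, ammonium sulfate = 0.5315 kg.
Objective = 0.67·0.7134 + 0.79·0.7115 + 0.57·0.5315 = 1.3430.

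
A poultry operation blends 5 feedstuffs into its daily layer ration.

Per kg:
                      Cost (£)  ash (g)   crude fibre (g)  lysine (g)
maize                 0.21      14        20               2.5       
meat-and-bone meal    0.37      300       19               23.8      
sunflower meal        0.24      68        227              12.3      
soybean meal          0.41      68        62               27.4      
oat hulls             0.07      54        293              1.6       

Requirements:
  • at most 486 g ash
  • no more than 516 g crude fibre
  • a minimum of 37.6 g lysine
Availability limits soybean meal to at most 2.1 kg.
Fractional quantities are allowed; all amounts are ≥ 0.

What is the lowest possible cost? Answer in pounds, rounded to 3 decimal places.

Treat it as an LP. Let x1 = kg of maize, x2 = kg of meat-and-bone meal, x3 = kg of sunflower meal, x4 = kg of soybean meal, x5 = kg of oat hulls.
Minimise 0.21x1 + 0.37x2 + 0.24x3 + 0.41x4 + 0.07x5 subject to:
  14x1 + 300x2 + 68x3 + 68x4 + 54x5 ≤ 486   (ash)
  20x1 + 19x2 + 227x3 + 62x4 + 293x5 ≤ 516   (crude fibre)
  2.5x1 + 23.8x2 + 12.3x3 + 27.4x4 + 1.6x5 ≥ 37.6   (lysine)
  x4 ≤ 2.1
  x1, x2, x3, x4, x5 ≥ 0.
The minimum-cost mix takes nothing from maize, meat-and-bone meal, sunflower meal, oat hulls — only soybean meal. Binding constraint: lysine.
That vertex is x4 = 1.372.
Total cost: 0.41·1.372 = 0.56252.

£0.563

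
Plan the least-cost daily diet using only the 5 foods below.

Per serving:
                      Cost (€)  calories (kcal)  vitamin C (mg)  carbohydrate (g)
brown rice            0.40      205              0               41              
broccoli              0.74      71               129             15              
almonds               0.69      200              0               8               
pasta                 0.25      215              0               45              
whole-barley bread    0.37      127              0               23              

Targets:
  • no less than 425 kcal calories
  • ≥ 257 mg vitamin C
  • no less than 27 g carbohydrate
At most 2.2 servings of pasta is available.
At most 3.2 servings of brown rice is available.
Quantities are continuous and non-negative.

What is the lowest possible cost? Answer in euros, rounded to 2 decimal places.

Let x1 = servings of brown rice, x2 = servings of broccoli, x3 = servings of almonds, x4 = servings of pasta, x5 = servings of whole-barley bread.
min 0.4x1 + 0.74x2 + 0.69x3 + 0.25x4 + 0.37x5 with:
  205x1 + 71x2 + 200x3 + 215x4 + 127x5 ≥ 425   (calories)
  129x2 ≥ 257   (vitamin C)
  41x1 + 15x2 + 8x3 + 45x4 + 23x5 ≥ 27   (carbohydrate)
  x4 ≤ 2.2
  x1 ≤ 3.2
  x1, x2, x3, x4, x5 ≥ 0.
At the optimum only broccoli, pasta are positive (brown rice, almonds, whole-barley bread = 0). There the calories and vitamin C constraints are tight.
Optimal quantities: broccoli = 1.992 servings, pasta = 1.319 servings.
Cost = 0.74·1.992 + 0.25·1.319 = 1.8038.

€1.80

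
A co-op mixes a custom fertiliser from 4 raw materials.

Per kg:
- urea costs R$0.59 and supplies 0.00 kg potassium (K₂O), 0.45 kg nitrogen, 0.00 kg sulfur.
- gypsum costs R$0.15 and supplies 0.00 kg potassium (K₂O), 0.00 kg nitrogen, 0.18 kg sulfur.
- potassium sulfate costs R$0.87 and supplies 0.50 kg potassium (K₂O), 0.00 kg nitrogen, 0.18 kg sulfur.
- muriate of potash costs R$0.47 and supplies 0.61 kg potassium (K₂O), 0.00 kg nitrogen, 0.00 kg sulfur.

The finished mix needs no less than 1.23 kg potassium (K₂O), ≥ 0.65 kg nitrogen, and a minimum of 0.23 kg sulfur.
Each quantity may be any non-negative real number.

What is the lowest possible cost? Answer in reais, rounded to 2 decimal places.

Let x1 = kg of urea, x2 = kg of gypsum, x3 = kg of potassium sulfate, x4 = kg of muriate of potash.
Minimise 0.59x1 + 0.15x2 + 0.87x3 + 0.47x4 with:
  0.5x3 + 0.61x4 ≥ 1.23   (potassium (K₂O))
  0.45x1 ≥ 0.65   (nitrogen)
  0.18x2 + 0.18x3 ≥ 0.23   (sulfur)
  x1, x2, x3, x4 ≥ 0.
At the optimum only urea, gypsum, muriate of potash are positive (potassium sulfate = 0). There the potassium (K₂O), nitrogen, sulfur constraints are tight.
Optimal quantities: urea = 1.444 kg, gypsum = 1.278 kg, muriate of potash = 2.016 kg.
Objective = 0.59·1.444 + 0.15·1.278 + 0.47·2.016 = 1.9912.

R$1.99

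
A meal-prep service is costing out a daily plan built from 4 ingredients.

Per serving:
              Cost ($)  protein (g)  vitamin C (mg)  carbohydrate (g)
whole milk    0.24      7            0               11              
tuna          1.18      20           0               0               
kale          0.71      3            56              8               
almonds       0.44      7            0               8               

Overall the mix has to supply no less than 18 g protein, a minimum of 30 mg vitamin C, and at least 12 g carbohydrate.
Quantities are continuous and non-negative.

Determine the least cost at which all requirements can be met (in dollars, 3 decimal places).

$0.942

This is a linear program. Let x1 = servings of whole milk, x2 = servings of tuna, x3 = servings of kale, x4 = servings of almonds.
Minimize 0.24x1 + 1.18x2 + 0.71x3 + 0.44x4 s.t.:
  7x1 + 20x2 + 3x3 + 7x4 ≥ 18   (protein)
  56x3 ≥ 30   (vitamin C)
  11x1 + 8x3 + 8x4 ≥ 12   (carbohydrate)
  x1, x2, x3, x4 ≥ 0.
At the optimum only whole milk, kale are positive (tuna, almonds = 0). Binding constraints: protein and vitamin C.
So whole milk = 2.342 servings, kale = 0.5357 servings.
Objective = 0.24·2.342 + 0.71·0.5357 = 0.94243.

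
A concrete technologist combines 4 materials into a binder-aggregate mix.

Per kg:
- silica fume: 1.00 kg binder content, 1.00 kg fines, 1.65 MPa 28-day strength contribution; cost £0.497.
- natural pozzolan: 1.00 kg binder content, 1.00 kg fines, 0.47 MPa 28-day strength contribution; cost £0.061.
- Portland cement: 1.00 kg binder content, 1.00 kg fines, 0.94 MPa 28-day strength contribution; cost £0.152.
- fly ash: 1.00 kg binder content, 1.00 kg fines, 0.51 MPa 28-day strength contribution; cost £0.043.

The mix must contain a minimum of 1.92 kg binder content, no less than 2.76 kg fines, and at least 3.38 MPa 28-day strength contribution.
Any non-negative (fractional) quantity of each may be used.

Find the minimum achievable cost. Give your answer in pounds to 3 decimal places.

£0.285

Let x1 = kg of silica fume, x2 = kg of natural pozzolan, x3 = kg of Portland cement, x4 = kg of fly ash.
min 0.497x1 + 0.061x2 + 0.152x3 + 0.043x4 subject to:
  1x1 + 1x2 + 1x3 + 1x4 ≥ 1.92   (binder content)
  1x1 + 1x2 + 1x3 + 1x4 ≥ 2.76   (fines)
  1.65x1 + 0.47x2 + 0.94x3 + 0.51x4 ≥ 3.38   (28-day strength contribution)
  x1, x2, x3, x4 ≥ 0.
At the optimum only fly ash is positive (silica fume, natural pozzolan, Portland cement = 0). There the 28-day strength contribution constraint is tight.
That vertex is x4 = 6.627.
Cost = 0.043·6.627 = 0.28496.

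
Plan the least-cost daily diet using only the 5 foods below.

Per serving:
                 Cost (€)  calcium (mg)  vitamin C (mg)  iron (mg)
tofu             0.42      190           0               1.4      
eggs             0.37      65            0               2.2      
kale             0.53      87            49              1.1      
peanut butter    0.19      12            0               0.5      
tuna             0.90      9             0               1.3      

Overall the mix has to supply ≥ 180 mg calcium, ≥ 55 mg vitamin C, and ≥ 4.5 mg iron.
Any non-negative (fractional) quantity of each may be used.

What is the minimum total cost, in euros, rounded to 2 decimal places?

€1.14

Treat it as an LP. Let x1 = servings of tofu, x2 = servings of eggs, x3 = servings of kale, x4 = servings of peanut butter, x5 = servings of tuna.
Minimise 0.42x1 + 0.37x2 + 0.53x3 + 0.19x4 + 0.9x5 s.t.:
  190x1 + 65x2 + 87x3 + 12x4 + 9x5 ≥ 180   (calcium)
  49x3 ≥ 55   (vitamin C)
  1.4x1 + 2.2x2 + 1.1x3 + 0.5x4 + 1.3x5 ≥ 4.5   (iron)
  x1, x2, x3, x4, x5 ≥ 0.
The minimum-cost mix takes nothing from tofu, peanut butter, tuna — only eggs, kale. There the vitamin C and iron constraints are tight.
That vertex is x2 = 1.484, x3 = 1.122.
Hence cost = 0.37·1.484 + 0.53·1.122 = €1.1437.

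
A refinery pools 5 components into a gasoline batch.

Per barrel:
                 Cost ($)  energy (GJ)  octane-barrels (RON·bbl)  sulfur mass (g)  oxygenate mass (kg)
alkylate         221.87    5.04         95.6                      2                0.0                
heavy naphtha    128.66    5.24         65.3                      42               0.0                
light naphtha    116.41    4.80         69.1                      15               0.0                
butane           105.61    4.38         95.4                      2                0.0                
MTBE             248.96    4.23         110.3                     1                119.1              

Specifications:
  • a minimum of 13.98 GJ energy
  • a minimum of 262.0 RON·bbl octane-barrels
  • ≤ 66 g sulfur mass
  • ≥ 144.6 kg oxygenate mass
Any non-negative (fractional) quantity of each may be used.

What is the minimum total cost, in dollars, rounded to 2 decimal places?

Set it up as a linear program. Let x1 = barrels of alkylate, x2 = barrels of heavy naphtha, x3 = barrels of light naphtha, x4 = barrels of butane, x5 = barrels of MTBE.
Minimise 221.87x1 + 128.66x2 + 116.41x3 + 105.61x4 + 248.96x5 s.t.:
  5.04x1 + 5.24x2 + 4.8x3 + 4.38x4 + 4.23x5 ≥ 13.98   (energy)
  95.6x1 + 65.3x2 + 69.1x3 + 95.4x4 + 110.3x5 ≥ 262   (octane-barrels)
  2x1 + 42x2 + 15x3 + 2x4 + 1x5 ≤ 66   (sulfur mass)
  119.1x5 ≥ 144.6   (oxygenate mass)
  x1, x2, x3, x4, x5 ≥ 0.
The minimum-cost mix takes nothing from alkylate, heavy naphtha, light naphtha — only butane, MTBE. Binding constraints: energy and oxygenate mass.
Optimal quantities: butane = 2.0193 barrels, MTBE = 1.2141 barrels.
Total cost: 105.61·2.0193 + 248.96·1.2141 = 515.5206.

$515.52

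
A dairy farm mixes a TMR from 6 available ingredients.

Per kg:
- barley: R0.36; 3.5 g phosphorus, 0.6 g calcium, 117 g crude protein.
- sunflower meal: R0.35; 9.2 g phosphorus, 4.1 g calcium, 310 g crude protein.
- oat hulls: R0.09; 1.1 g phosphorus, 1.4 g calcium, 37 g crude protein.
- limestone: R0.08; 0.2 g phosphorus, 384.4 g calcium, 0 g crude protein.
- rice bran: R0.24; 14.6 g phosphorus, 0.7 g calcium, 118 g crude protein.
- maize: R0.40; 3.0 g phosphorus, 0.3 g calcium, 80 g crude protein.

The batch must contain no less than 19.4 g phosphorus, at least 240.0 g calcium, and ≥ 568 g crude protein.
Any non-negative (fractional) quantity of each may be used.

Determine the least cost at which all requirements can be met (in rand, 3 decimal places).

This is a linear program. Let x1 = kg of barley, x2 = kg of sunflower meal, x3 = kg of oat hulls, x4 = kg of limestone, x5 = kg of rice bran, x6 = kg of maize.
min 0.36x1 + 0.35x2 + 0.09x3 + 0.08x4 + 0.24x5 + 0.4x6 subject to:
  3.5x1 + 9.2x2 + 1.1x3 + 0.2x4 + 14.6x5 + 3x6 ≥ 19.4   (phosphorus)
  0.6x1 + 4.1x2 + 1.4x3 + 384.4x4 + 0.7x5 + 0.3x6 ≥ 240   (calcium)
  117x1 + 310x2 + 37x3 + 118x5 + 80x6 ≥ 568   (crude protein)
  x1, x2, x3, x4, x5, x6 ≥ 0.
The cheapest feasible vertex uses only sunflower meal, limestone, rice bran; barley, oat hulls, maize are not used. Binding constraints: phosphorus, calcium, crude protein.
Solving gives x2 = 1.749, x4 = 0.6053, x5 = 0.2183.
Objective = 0.35·1.749 + 0.08·0.6053 + 0.24·0.2183 = 0.71297.

R0.713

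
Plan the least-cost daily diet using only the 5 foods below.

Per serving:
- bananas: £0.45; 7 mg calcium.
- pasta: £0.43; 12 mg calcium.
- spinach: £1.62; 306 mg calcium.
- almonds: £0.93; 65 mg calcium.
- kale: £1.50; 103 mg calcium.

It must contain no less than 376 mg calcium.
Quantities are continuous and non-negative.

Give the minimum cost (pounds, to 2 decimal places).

£1.99

This is a linear program. Let x1 = servings of bananas, x2 = servings of pasta, x3 = servings of spinach, x4 = servings of almonds, x5 = servings of kale.
min 0.45x1 + 0.43x2 + 1.62x3 + 0.93x4 + 1.5x5 s.t.:
  7x1 + 12x2 + 306x3 + 65x4 + 103x5 ≥ 376   (calcium)
  x1, x2, x3, x4, x5 ≥ 0.
At the optimum only spinach is positive (bananas, pasta, almonds, kale = 0). There the calcium constraint is tight.
So spinach = 1.229 servings.
Hence cost = 1.62·1.229 = £1.9910.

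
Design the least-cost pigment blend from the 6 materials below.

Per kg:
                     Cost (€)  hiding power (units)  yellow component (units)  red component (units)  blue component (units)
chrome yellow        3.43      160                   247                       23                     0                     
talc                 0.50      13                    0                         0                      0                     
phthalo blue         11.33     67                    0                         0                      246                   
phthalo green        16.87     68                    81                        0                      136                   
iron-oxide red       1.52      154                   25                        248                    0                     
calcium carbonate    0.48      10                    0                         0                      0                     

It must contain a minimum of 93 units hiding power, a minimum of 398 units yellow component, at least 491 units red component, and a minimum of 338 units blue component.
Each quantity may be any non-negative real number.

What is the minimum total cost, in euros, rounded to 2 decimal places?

€23.26

Let x1 = kg of chrome yellow, x2 = kg of talc, x3 = kg of phthalo blue, x4 = kg of phthalo green, x5 = kg of iron-oxide red, x6 = kg of calcium carbonate.
min 3.43x1 + 0.5x2 + 11.33x3 + 16.87x4 + 1.52x5 + 0.48x6 s.t.:
  160x1 + 13x2 + 67x3 + 68x4 + 154x5 + 10x6 ≥ 93   (hiding power)
  247x1 + 81x4 + 25x5 ≥ 398   (yellow component)
  23x1 + 248x5 ≥ 491   (red component)
  246x3 + 136x4 ≥ 338   (blue component)
  x1, x2, x3, x4, x5, x6 ≥ 0.
The cheapest feasible vertex uses only chrome yellow, phthalo blue, iron-oxide red; talc, phthalo green, calcium carbonate are not used. There the yellow component, red component, blue component constraints are tight.
So chrome yellow = 1.424 kg, phthalo blue = 1.374 kg, iron-oxide red = 1.848 kg.
Cost = 3.43·1.424 + 11.33·1.374 + 1.52·1.848 = 23.2607.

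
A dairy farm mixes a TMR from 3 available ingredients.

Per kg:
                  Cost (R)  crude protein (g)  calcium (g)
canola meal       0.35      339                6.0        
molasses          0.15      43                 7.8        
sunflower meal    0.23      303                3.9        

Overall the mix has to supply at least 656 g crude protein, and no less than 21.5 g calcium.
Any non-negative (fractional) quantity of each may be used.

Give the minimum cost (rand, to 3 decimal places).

R0.709

This is a linear program. Let x1 = kg of canola meal, x2 = kg of molasses, x3 = kg of sunflower meal.
min 0.35x1 + 0.15x2 + 0.23x3 subject to:
  339x1 + 43x2 + 303x3 ≥ 656   (crude protein)
  6x1 + 7.8x2 + 3.9x3 ≥ 21.5   (calcium)
  x1, x2, x3 ≥ 0.
At the optimum only molasses, sunflower meal are positive (canola meal = 0). Binding constraints: crude protein and calcium.
Solving gives x2 = 1.802, x3 = 1.909.
Objective = 0.15·1.802 + 0.23·1.909 = 0.70937.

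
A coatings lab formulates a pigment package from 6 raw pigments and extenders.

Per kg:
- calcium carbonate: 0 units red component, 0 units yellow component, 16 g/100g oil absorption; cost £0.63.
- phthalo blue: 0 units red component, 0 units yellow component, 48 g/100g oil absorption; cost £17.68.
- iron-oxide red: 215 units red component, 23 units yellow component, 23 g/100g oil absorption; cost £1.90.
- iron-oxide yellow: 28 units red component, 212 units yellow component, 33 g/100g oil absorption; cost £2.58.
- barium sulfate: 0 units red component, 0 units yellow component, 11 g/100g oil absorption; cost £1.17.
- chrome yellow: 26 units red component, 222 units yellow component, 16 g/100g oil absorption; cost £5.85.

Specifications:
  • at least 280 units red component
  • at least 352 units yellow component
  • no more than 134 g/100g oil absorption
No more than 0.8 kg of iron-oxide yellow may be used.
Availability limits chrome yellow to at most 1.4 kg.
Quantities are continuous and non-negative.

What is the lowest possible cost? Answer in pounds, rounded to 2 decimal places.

£8.31

Treat it as an LP. Let x1 = kg of calcium carbonate, x2 = kg of phthalo blue, x3 = kg of iron-oxide red, x4 = kg of iron-oxide yellow, x5 = kg of barium sulfate, x6 = kg of chrome yellow.
Minimize 0.63x1 + 17.68x2 + 1.9x3 + 2.58x4 + 1.17x5 + 5.85x6 s.t.:
  215x3 + 28x4 + 26x6 ≥ 280   (red component)
  23x3 + 212x4 + 222x6 ≥ 352   (yellow component)
  16x1 + 48x2 + 23x3 + 33x4 + 11x5 + 16x6 ≤ 134   (oil absorption)
  x4 ≤ 0.8
  x6 ≤ 1.4
  x1, x2, x3, x4, x5, x6 ≥ 0.
The minimum-cost mix takes nothing from calcium carbonate, phthalo blue, barium sulfate — only iron-oxide red, iron-oxide yellow, chrome yellow. Binding constraints: red component, yellow component, the iron-oxide yellow cap.
So iron-oxide red = 1.113 kg, iron-oxide yellow = 0.8 kg, chrome yellow = 0.7063 kg.
Hence cost = 1.9·1.113 + 2.58·0.8 + 5.85·0.7063 = £8.3106.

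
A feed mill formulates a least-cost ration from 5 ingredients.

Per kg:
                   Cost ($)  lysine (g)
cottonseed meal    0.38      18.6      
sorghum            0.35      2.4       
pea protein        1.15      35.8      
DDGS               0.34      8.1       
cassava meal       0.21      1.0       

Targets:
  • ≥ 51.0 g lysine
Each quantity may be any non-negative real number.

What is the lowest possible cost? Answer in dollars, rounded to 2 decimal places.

$1.04

Let x1 = kg of cottonseed meal, x2 = kg of sorghum, x3 = kg of pea protein, x4 = kg of DDGS, x5 = kg of cassava meal.
Minimize 0.38x1 + 0.35x2 + 1.15x3 + 0.34x4 + 0.21x5 s.t.:
  18.6x1 + 2.4x2 + 35.8x3 + 8.1x4 + 1x5 ≥ 51   (lysine)
  x1, x2, x3, x4, x5 ≥ 0.
The optimal basis is {cottonseed meal}; sorghum, pea protein, DDGS, cassava meal drop out. The lysine requirement is met with equality.
Solving gives x1 = 2.742.
Hence cost = 0.38·2.742 = $1.0420.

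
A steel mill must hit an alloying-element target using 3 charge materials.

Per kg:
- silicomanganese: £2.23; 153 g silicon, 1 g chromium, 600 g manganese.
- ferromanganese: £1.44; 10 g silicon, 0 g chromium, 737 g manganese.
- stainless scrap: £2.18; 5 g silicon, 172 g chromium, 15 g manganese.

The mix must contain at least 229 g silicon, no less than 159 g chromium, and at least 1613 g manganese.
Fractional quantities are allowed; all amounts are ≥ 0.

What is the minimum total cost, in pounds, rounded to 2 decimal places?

Let x1 = kg of silicomanganese, x2 = kg of ferromanganese, x3 = kg of stainless scrap.
Minimize 2.23x1 + 1.44x2 + 2.18x3 s.t.:
  153x1 + 10x2 + 5x3 ≥ 229   (silicon)
  1x1 + 172x3 ≥ 159   (chromium)
  600x1 + 737x2 + 15x3 ≥ 1613   (manganese)
  x1, x2, x3 ≥ 0.
All 3 inputs are positive at the optimum. The silicon, chromium, manganese requirements are met with equality.
Optimal quantities: silicomanganese = 1.399 kg, ferromanganese = 1.031 kg, stainless scrap = 0.9163 kg.
Objective = 2.23·1.399 + 1.44·1.031 + 2.18·0.9163 = 6.6019.

£6.60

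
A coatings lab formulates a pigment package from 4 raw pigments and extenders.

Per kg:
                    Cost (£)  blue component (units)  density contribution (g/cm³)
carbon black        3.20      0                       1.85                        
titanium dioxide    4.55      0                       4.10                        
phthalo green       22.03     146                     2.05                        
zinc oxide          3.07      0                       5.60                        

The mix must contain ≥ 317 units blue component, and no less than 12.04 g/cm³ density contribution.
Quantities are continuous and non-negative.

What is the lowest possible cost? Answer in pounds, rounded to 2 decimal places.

Let x1 = kg of carbon black, x2 = kg of titanium dioxide, x3 = kg of phthalo green, x4 = kg of zinc oxide.
Minimize 3.2x1 + 4.55x2 + 22.03x3 + 3.07x4 s.t.:
  146x3 ≥ 317   (blue component)
  1.85x1 + 4.1x2 + 2.05x3 + 5.6x4 ≥ 12.04   (density contribution)
  x1, x2, x3, x4 ≥ 0.
At the optimum only phthalo green, zinc oxide are positive (carbon black, titanium dioxide = 0). There the blue component and density contribution constraints are tight.
Optimal quantities: phthalo green = 2.171 kg, zinc oxide = 1.355 kg.
Hence cost = 22.03·2.171 + 3.07·1.355 = £51.9870.

£51.99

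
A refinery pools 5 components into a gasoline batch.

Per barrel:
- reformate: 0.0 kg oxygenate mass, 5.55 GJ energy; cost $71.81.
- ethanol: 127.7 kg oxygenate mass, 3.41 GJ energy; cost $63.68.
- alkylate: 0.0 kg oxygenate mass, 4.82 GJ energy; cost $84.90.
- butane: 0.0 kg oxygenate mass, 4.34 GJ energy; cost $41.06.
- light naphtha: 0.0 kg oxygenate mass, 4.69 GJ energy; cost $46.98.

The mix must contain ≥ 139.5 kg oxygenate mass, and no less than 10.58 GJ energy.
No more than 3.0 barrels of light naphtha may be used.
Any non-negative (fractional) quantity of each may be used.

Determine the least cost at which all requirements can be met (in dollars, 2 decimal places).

This is a linear program. Let x1 = barrels of reformate, x2 = barrels of ethanol, x3 = barrels of alkylate, x4 = barrels of butane, x5 = barrels of light naphtha.
Minimise 71.81x1 + 63.68x2 + 84.9x3 + 41.06x4 + 46.98x5 s.t.:
  127.7x2 ≥ 139.5   (oxygenate mass)
  5.55x1 + 3.41x2 + 4.82x3 + 4.34x4 + 4.69x5 ≥ 10.58   (energy)
  x5 ≤ 3
  x1, x2, x3, x4, x5 ≥ 0.
The cheapest feasible vertex uses only ethanol, butane; reformate, alkylate, light naphtha are not used. Binding constraints: oxygenate mass and energy.
So ethanol = 1.0924 barrels, butane = 1.5795 barrels.
Cost = 63.68·1.0924 + 41.06·1.5795 = 134.4183.

$134.42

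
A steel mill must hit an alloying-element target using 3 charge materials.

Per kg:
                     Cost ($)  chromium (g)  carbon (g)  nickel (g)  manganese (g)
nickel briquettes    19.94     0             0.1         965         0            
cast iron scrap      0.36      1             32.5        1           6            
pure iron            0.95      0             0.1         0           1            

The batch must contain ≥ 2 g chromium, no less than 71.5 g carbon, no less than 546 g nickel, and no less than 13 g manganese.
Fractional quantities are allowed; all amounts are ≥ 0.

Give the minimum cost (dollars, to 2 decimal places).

Let x1 = kg of nickel briquettes, x2 = kg of cast iron scrap, x3 = kg of pure iron.
Minimise 19.94x1 + 0.36x2 + 0.95x3 s.t.:
  1x2 ≥ 2   (chromium)
  0.1x1 + 32.5x2 + 0.1x3 ≥ 71.5   (carbon)
  965x1 + 1x2 ≥ 546   (nickel)
  6x2 + 1x3 ≥ 13   (manganese)
  x1, x2, x3 ≥ 0.
The cheapest feasible vertex uses only nickel briquettes, cast iron scrap; pure iron is not used. Binding constraints: carbon and nickel.
That vertex is x1 = 0.5635, x2 = 2.198.
Cost = 19.94·0.5635 + 0.36·2.198 = 12.0275.

$12.03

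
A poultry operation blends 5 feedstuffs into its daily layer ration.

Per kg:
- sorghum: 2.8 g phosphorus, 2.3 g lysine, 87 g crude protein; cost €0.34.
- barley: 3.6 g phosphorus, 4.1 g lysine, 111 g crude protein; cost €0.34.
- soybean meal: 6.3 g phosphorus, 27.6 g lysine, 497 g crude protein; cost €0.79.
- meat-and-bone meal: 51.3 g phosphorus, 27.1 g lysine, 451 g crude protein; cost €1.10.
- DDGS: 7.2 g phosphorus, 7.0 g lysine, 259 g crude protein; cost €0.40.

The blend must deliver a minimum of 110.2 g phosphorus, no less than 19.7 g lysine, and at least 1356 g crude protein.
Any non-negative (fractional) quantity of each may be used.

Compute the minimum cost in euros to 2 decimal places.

Treat it as an LP. Let x1 = kg of sorghum, x2 = kg of barley, x3 = kg of soybean meal, x4 = kg of meat-and-bone meal, x5 = kg of DDGS.
min 0.34x1 + 0.34x2 + 0.79x3 + 1.1x4 + 0.4x5 subject to:
  2.8x1 + 3.6x2 + 6.3x3 + 51.3x4 + 7.2x5 ≥ 110.2   (phosphorus)
  2.3x1 + 4.1x2 + 27.6x3 + 27.1x4 + 7x5 ≥ 19.7   (lysine)
  87x1 + 111x2 + 497x3 + 451x4 + 259x5 ≥ 1356   (crude protein)
  x1, x2, x3, x4, x5 ≥ 0.
The minimum-cost mix takes nothing from sorghum, barley, soybean meal — only meat-and-bone meal, DDGS. The phosphorus and crude protein requirements are met with equality.
Optimal quantities: meat-and-bone meal = 1.87 kg, DDGS = 1.978 kg.
Hence cost = 1.1·1.87 + 0.4·1.978 = €2.8482.

€2.85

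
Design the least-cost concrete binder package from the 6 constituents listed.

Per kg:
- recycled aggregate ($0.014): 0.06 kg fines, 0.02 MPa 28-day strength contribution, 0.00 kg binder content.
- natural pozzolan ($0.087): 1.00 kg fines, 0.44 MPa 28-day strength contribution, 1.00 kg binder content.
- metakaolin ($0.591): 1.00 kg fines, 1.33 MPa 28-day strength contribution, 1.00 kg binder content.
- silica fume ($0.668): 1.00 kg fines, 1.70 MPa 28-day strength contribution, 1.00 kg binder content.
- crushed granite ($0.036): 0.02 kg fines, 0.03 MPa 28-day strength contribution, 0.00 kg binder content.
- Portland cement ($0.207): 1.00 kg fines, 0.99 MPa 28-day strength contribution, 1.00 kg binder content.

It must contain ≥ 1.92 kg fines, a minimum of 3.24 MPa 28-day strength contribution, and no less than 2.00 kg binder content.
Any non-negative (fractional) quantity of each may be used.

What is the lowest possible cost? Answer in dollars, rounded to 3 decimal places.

Treat it as an LP. Let x1 = kg of recycled aggregate, x2 = kg of natural pozzolan, x3 = kg of metakaolin, x4 = kg of silica fume, x5 = kg of crushed granite, x6 = kg of Portland cement.
Minimise 0.014x1 + 0.087x2 + 0.591x3 + 0.668x4 + 0.036x5 + 0.207x6 with:
  0.06x1 + 1x2 + 1x3 + 1x4 + 0.02x5 + 1x6 ≥ 1.92   (fines)
  0.02x1 + 0.44x2 + 1.33x3 + 1.7x4 + 0.03x5 + 0.99x6 ≥ 3.24   (28-day strength contribution)
  1x2 + 1x3 + 1x4 + 1x6 ≥ 2   (binder content)
  x1, x2, x3, x4, x5, x6 ≥ 0.
At the optimum only natural pozzolan is positive (recycled aggregate, metakaolin, silica fume, crushed granite, Portland cement = 0). There the 28-day strength contribution constraint is tight.
So natural pozzolan = 7.364 kg.
Cost = 0.087·7.364 = 0.64067.

$0.641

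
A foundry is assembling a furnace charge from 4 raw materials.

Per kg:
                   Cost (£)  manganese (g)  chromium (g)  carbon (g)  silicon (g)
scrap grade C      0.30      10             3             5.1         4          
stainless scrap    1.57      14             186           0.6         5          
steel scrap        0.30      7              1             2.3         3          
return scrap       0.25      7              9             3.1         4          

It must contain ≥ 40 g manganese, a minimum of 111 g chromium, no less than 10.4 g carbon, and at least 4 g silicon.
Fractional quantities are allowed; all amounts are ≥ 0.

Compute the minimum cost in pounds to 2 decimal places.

This is a linear program. Let x1 = kg of scrap grade C, x2 = kg of stainless scrap, x3 = kg of steel scrap, x4 = kg of return scrap.
Minimize 0.3x1 + 1.57x2 + 0.3x3 + 0.25x4 subject to:
  10x1 + 14x2 + 7x3 + 7x4 ≥ 40   (manganese)
  3x1 + 186x2 + 1x3 + 9x4 ≥ 111   (chromium)
  5.1x1 + 0.6x2 + 2.3x3 + 3.1x4 ≥ 10.4   (carbon)
  4x1 + 5x2 + 3x3 + 4x4 ≥ 4   (silicon)
  x1, x2, x3, x4 ≥ 0.
The minimum-cost mix takes nothing from scrap grade C, steel scrap — only stainless scrap, return scrap. There the manganese and chromium constraints are tight.
That vertex is x2 = 0.3546, x4 = 5.005.
Total cost: 1.57·0.3546 + 0.25·5.005 = 1.8080.

£1.81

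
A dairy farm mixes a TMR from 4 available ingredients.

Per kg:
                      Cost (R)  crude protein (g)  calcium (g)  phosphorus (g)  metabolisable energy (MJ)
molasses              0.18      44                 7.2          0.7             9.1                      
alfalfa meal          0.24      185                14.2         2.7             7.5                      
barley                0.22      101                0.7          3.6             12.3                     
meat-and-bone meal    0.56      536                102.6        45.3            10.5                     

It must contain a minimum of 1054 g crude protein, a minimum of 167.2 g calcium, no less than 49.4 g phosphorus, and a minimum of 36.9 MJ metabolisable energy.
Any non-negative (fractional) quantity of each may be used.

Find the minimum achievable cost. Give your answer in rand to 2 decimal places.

Treat it as an LP. Let x1 = kg of molasses, x2 = kg of alfalfa meal, x3 = kg of barley, x4 = kg of meat-and-bone meal.
Minimize 0.18x1 + 0.24x2 + 0.22x3 + 0.56x4 with:
  44x1 + 185x2 + 101x3 + 536x4 ≥ 1054   (crude protein)
  7.2x1 + 14.2x2 + 0.7x3 + 102.6x4 ≥ 167.2   (calcium)
  0.7x1 + 2.7x2 + 3.6x3 + 45.3x4 ≥ 49.4   (phosphorus)
  9.1x1 + 7.5x2 + 12.3x3 + 10.5x4 ≥ 36.9   (metabolisable energy)
  x1, x2, x3, x4 ≥ 0.
At the optimum only barley, meat-and-bone meal are positive (molasses, alfalfa meal = 0). There the crude protein and metabolisable energy constraints are tight.
So barley = 1.575 kg, meat-and-bone meal = 1.67 kg.
Cost = 0.22·1.575 + 0.56·1.67 = 1.2817.

R1.28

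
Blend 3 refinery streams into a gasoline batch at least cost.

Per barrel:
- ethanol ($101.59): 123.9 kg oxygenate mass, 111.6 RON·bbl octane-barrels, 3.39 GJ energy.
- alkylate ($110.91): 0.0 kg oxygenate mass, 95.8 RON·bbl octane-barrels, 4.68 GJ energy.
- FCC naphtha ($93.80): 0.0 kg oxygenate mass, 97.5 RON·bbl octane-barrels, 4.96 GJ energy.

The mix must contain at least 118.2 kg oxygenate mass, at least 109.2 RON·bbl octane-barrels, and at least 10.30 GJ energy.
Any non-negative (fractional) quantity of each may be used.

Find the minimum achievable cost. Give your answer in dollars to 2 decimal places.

This is a linear program. Let x1 = barrels of ethanol, x2 = barrels of alkylate, x3 = barrels of FCC naphtha.
Minimise 101.59x1 + 110.91x2 + 93.8x3 with:
  123.9x1 ≥ 118.2   (oxygenate mass)
  111.6x1 + 95.8x2 + 97.5x3 ≥ 109.2   (octane-barrels)
  3.39x1 + 4.68x2 + 4.96x3 ≥ 10.3   (energy)
  x1, x2, x3 ≥ 0.
The optimal basis is {ethanol, FCC naphtha}; alkylate drops out. Binding constraints: oxygenate mass and energy.
That vertex is x1 = 0.954, x3 = 1.4246.
Hence cost = 101.59·0.954 + 93.8·1.4246 = $230.5443.

$230.54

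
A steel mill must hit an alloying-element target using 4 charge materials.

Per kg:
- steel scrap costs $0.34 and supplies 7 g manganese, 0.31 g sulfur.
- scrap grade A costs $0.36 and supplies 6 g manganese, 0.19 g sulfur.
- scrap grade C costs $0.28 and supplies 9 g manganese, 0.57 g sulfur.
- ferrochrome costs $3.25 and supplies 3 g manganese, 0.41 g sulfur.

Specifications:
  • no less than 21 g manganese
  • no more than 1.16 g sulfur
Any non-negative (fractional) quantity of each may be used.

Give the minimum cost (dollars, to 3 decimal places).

Let x1 = kg of steel scrap, x2 = kg of scrap grade A, x3 = kg of scrap grade C, x4 = kg of ferrochrome.
Minimize 0.34x1 + 0.36x2 + 0.28x3 + 3.25x4 with:
  7x1 + 6x2 + 9x3 + 3x4 ≥ 21   (manganese)
  0.31x1 + 0.19x2 + 0.57x3 + 0.41x4 ≤ 1.16   (sulfur)
  x1, x2, x3, x4 ≥ 0.
The cheapest feasible vertex uses only scrap grade A, scrap grade C; steel scrap, ferrochrome are not used. The manganese and sulfur requirements are met with equality.
Optimal quantities: scrap grade A = 0.8947 kg, scrap grade C = 1.737 kg.
Objective = 0.36·0.8947 + 0.28·1.737 = 0.80845.

$0.808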